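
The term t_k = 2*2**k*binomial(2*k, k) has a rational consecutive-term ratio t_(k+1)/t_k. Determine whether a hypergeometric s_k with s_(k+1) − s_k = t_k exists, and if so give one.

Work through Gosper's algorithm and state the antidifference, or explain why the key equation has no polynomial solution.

r(k) = 4*(2*k + 1)/(k + 1) after simplifying.
Gosper form: A/B · C(k+1)/C(k) with A=8*k + 4, B=k + 1, C=1.
Set up (8*k + 4)·f(k+1) − (k)·f(k) − (1) = 0.
deg f ≤ -1 (via 1,1,0).
deg f ≤ -1 is impossible — no certificate.

none — t_k is not Gosper-summable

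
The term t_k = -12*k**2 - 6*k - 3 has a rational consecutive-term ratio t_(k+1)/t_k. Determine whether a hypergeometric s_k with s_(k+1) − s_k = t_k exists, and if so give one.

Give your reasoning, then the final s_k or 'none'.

r(k) = (4*k**2 + 10*k + 7)/(4*k**2 + 2*k + 1) after simplifying.
A = 1, B = 1, C = k**2 + k/2 + 1/4.
f must satisfy (1)·f(k+1) − (1)·f(k) = k**2 + k/2 + 1/4.
Degrees (0,0,2) ⇒ d ≤ 3.
Solve for f: f(k) = k*(4*k**2 - 3*k + 2)/12 (degree 3 ≤ 3).
Then R = B(k−1)f/C = k*(4*k**2 - 3*k + 2)/(3*(4*k**2 + 2*k + 1)), so s_k = R(k)·t_k = k*(-4*k**2 + 3*k - 2).
s_(k+1) − s_k = -12*k**2 - 6*k - 3 = t_k.

s_k = k*(-4*k**2 + 3*k - 2)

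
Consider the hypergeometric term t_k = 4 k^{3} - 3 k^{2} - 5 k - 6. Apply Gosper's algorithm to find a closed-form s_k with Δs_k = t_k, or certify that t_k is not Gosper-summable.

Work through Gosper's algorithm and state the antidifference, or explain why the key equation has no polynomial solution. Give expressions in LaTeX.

r(k) = (4*k**3 + 9*k**2 + k - 10)/(4*k**3 - 3*k**2 - 5*k - 6) after simplifying.
Normal form (A,B,C) = (1, 1, k**3 - 3*k**2/4 - 5*k/4 - 3/2).
Set up (1)·f(k+1) − (1)·f(k) − (k**3 - 3*k**2/4 - 5*k/4 - 3/2) = 0.
deg f ≤ 4 (via 0,0,3).
A polynomial solution: f(k) = k*(k**3 - 3*k**2 - 4)/4.
Then R = B(k−1)f/C = k*(k**3 - 3*k**2 - 4)/(4*k**3 - 3*k**2 - 5*k - 6), so s_k = R(k)·t_k = k*(k**3 - 3*k**2 - 4).
s_(k+1) − s_k = 4*k**3 - 3*k**2 - 5*k - 6 = t_k.

s_k = k \left(k^{3} - 3 k^{2} - 4\right)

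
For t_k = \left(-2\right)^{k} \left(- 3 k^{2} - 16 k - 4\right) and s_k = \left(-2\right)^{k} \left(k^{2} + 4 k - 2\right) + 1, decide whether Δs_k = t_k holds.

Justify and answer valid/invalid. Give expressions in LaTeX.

Valid: the claim telescopes to t_k.

s_(k+1) = (-2)**(k + 1)*(4*k + (k + 1)**2 + 2) + 1
s_(k+1) − s_k = (-2)**k*(-3*k**2 - 16*k - 4)
(s_(k+1) − s_k) − t_k = 0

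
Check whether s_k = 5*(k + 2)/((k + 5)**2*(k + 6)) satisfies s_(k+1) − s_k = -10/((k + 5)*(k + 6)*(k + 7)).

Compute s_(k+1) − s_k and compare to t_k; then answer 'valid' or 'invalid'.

s_(k+1) = 5*(k + 3)/((k + 6)**2*(k + 7))
s_(k+1) − s_k = 5*(-2*k**2 - 13*k - 9)/(k**5 + 29*k**4 + 335*k**3 + 1927*k**2 + 5520*k + 6300)
(s_(k+1) − s_k) − t_k = 15*(3*k + 17)/(k**5 + 29*k**4 + 335*k**3 + 1927*k**2 + 5520*k + 6300)

Invalid: residual 15*(3*k + 17)/(k**5 + 29*k**4 + 335*k**3 + 1927*k**2 + 5520*k + 6300) ≠ 0.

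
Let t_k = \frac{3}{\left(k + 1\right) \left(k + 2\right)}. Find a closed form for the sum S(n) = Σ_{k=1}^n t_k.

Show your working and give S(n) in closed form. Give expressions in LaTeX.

S(n) = \frac{3 n}{2 \left(n + 2\right)}

Ratio r(k) = (k + 1)/(k + 3).
A = k + 1, B = k + 3, C = 1.
f must satisfy (k + 1)·f(k+1) − (k + 2)·f(k) = 1.
d = 1 from the (1,1,0) case.
A polynomial solution: f(k) = k.
R(k) = B(k−1)·f(k)/C(k) = k*(k + 2); s_k = R·t_k = 3*k/(k + 1).
s_(k+1) − s_k = 3/(k**2 + 3*k + 2) = t_k.
s_(n+1) = 3*(n + 1)/(n + 2) and s_(1) = 3/2, so S(n) = 3*n/(2*(n + 2)).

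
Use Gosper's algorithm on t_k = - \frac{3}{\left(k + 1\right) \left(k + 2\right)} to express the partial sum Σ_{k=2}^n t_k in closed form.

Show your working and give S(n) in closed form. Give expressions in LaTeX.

Step 1: r(k) = (k + 1)/(k + 3).
Normal form (A,B,C) = (k + 1, k + 3, 1).
f must satisfy (k + 1)·f(k+1) − (k + 2)·f(k) = 1.
Bound: deg f ≤ 1.
A polynomial solution: f(k) = k.
So s_k = (B(k−1)f/C)·t_k = (k*(k + 2))·t_k = -3*k/(k + 1).
Check: Δs_k = -3/(k**2 + 3*k + 2). ✓
Telescope: S(n) = s_(n+1) − s_(2) = 3*(-n - 1)/(n + 2) − (-2) = (1 - n)/(n + 2).

S(n) = \frac{1 - n}{n + 2}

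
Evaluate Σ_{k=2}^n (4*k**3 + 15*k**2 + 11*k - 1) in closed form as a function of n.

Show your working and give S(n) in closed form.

S(n) = n**4 + 7*n**3 + 14*n**2 + 7*n - 29

The ratio is (4*k**3 + 27*k**2 + 53*k + 29)/(4*k**3 + 15*k**2 + 11*k - 1).
So A=1 and B=1, with C=k**3 + 15*k**2/4 + 11*k/4 - 1/4.
Set up (1)·f(k+1) − (1)·f(k) − (k**3 + 15*k**2/4 + 11*k/4 - 1/4) = 0.
deg f ≤ 4 (via 0,0,3).
Solve for f: f(k) = k*(k**3 + 3*k**2 - k - 4)/4 (degree 4 ≤ 4).
Certificate R = B(k−1)f/C = k*(k**3 + 3*k**2 - k - 4)/(4*k**3 + 15*k**2 + 11*k - 1) gives s_k = k*(k**3 + 3*k**2 - k - 4).
Check: Δs_k = 4*k**3 + 15*k**2 + 11*k - 1. ✓
s_(n+1) = n**4 + 7*n**3 + 14*n**2 + 7*n - 1 and s_(2) = 28, so S(n) = n**4 + 7*n**3 + 14*n**2 + 7*n - 29.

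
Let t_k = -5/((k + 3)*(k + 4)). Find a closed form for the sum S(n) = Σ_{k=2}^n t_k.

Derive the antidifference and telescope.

S(n) = (1 - n)/(n + 4)

r(k) = (k + 3)/(k + 5) after simplifying.
A = k + 3, B = k + 5, C = 1.
f must satisfy (k + 3)·f(k+1) − (k + 4)·f(k) = 1.
Degrees (1,1,0) ⇒ d ≤ 1.
Solving with deg f ≤ 1: f(k) = k/3.
So s_k = (B(k−1)f/C)·t_k = (k*(k + 4)/3)·t_k = -5*k/(3*k + 9).
Δs = -5/(k**2 + 7*k + 12), as required.
Evaluate: s_(n+1) = 5*(-n - 1)/(3*(n + 4)); subtract s_(2) = -2/3 ⇒ S(n) = (1 - n)/(n + 4).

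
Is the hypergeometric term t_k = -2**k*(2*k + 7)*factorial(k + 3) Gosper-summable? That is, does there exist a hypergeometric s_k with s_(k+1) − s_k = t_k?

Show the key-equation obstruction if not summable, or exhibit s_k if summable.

Ratio r(k) = 2*(k + 4)*(2*k + 9)/(2*k + 7).
Factor: A=2*k + 8; B=1; C=k + 7/2.
f must satisfy (2*k + 8)·f(k+1) − (1)·f(k) = k + 7/2.
d = 0 from the (1,0,1) case.
Coefficient equations give f(k) = 1/2.
So s_k = (B(k−1)f/C)·t_k = (1/(2*k + 7))·t_k = -2**k*factorial(k + 3).
Δs = -2**k*(2*k + 7)*factorial(k + 3), as required.

Yes. s_k = -2**k*factorial(k + 3).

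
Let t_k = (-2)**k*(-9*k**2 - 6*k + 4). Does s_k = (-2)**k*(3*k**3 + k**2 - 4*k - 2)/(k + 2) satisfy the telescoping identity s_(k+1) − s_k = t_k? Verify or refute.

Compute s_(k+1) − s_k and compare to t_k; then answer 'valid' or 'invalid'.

Invalid: residual (-2)**k*(9*k**3 + 27*k**2 + 6*k - 10)/(k**2 + 5*k + 6) ≠ 0.

s_(k+1) = (-2)**(k + 1)*(3*k**3 + 10*k**2 + 7*k - 2)/(k + 3)
s_(k+1) − s_k = (-2)**k*(-9*k**4 - 42*k**3 - 53*k**2 - 10*k + 14)/(k**2 + 5*k + 6)
(s_(k+1) − s_k) − t_k = (-2)**k*(9*k**3 + 27*k**2 + 6*k - 10)/(k**2 + 5*k + 6)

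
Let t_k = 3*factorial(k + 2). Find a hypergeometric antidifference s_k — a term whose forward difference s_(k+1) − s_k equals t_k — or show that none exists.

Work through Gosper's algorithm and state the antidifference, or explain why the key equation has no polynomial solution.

r(k) = k + 3 after simplifying.
Gosper form: A/B · C(k+1)/C(k) with A=k + 3, B=1, C=1.
Need (k + 3)·f(k+1) − (1)·f(k) = 1.
d = -1 from the (1,0,0) case.
Bound -1 < 0, so the key equation has no polynomial solution.

none (Gosper's algorithm certifies no s_k)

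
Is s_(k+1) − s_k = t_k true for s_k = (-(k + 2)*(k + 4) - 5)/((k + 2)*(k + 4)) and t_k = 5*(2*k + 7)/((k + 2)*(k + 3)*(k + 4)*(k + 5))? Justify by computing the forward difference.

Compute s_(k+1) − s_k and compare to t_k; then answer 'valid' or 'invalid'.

s_(k+1) = (-(k + 3)*(k + 5) - 5)/((k + 3)*(k + 5))
s_(k+1) − s_k = 5*(2*k + 7)/(k**4 + 14*k**3 + 71*k**2 + 154*k + 120)
(s_(k+1) − s_k) − t_k = 0

Valid: the claim telescopes to t_k.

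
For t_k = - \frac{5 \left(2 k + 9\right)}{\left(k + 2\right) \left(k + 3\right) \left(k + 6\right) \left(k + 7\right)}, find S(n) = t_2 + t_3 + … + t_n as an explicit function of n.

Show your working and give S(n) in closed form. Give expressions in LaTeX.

S(n) = \frac{5 \left(- n^{2} - 10 n + 11\right)}{32 \left(n^{2} + 10 n + 21\right)}

t_(k+1)/t_k = (k + 2)*(k + 6)*(2*k + 11)/((k + 4)*(k + 8)*(2*k + 9)).
Factor: A=k + 2; B=k + 8; C=k**3 + 27*k**2/2 + 121*k/2 + 90.
f must satisfy (k + 2)·f(k+1) − (k + 7)·f(k) = k**3 + 27*k**2/2 + 121*k/2 + 90.
From deg A=1, deg B=1, deg C=3: d=5.
A polynomial solution: f(k) = k*(k + 3)*(k + 4)*(k + 5)*(k + 8)/24.
Then R = B(k−1)f/C = k*(k + 3)*(k + 7)*(k + 8)/(12*(2*k + 9)), so s_k = R(k)·t_k = 5*k*(-k - 8)/(12*(k**2 + 8*k + 12)).
s_(k+1) − s_k = 5*(-2*k - 9)/(k**4 + 18*k**3 + 113*k**2 + 288*k + 252) = t_k.
Σ_(k=2)^n t_k = s_(n+1) − s_(2) = (5*(-n**2 - 10*n - 9)/(12*(n**2 + 10*n + 21))) − (-25/96), i.e. 5*(-n**2 - 10*n + 11)/(32*(n**2 + 10*n + 21)).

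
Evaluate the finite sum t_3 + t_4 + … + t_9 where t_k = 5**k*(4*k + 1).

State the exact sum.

Step 1: r(k) = 5*(4*k + 5)/(4*k + 1).
Factor: A=5; B=1; C=k + 1/4.
Solve (5)·f(k+1) − (1)·f(k) = k + 1/4.
From deg A=0, deg B=0, deg C=1: d=1.
A polynomial solution: f(k) = (k - 1)/4.
Then R = B(k−1)f/C = (k - 1)/(4*k + 1), so s_k = R(k)·t_k = 5**k*(k - 1).
Verify: 5**k*(4*k + 1) matches t_k.
Telescoping: Σ = s_(10) − s_(3) = 87890625 − (250) = 87890375.

Σ = 87890375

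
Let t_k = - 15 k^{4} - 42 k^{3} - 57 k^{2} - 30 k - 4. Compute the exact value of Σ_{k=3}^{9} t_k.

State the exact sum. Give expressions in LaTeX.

Σ = -331660

Ratio r(k) = (15*k**4 + 102*k**3 + 273*k**2 + 330*k + 148)/(15*k**4 + 42*k**3 + 57*k**2 + 30*k + 4).
Factor: A=1; B=1; C=k**4 + 14*k**3/5 + 19*k**2/5 + 2*k + 4/15.
Set up (1)·f(k+1) − (1)·f(k) − (k**4 + 14*k**3/5 + 19*k**2/5 + 2*k + 4/15) = 0.
Degrees (0,0,4) ⇒ d ≤ 5.
A polynomial solution: f(k) = k*(3*k**4 + 3*k**3 + 3*k**2 - 3*k - 2)/15.
Then R = B(k−1)f/C = k*(3*k**4 + 3*k**3 + 3*k**2 - 3*k - 2)/(15*k**4 + 42*k**3 + 57*k**2 + 30*k + 4), so s_k = R(k)·t_k = k*(-3*k**4 - 3*k**3 - 3*k**2 + 3*k + 2).
Check: Δs_k = -15*k**4 - 42*k**3 - 57*k**2 - 30*k - 4. ✓
Σ_(k=3)^(9) t_k = s_(10) − s_(3) = -332680 − (-1020) = -331660.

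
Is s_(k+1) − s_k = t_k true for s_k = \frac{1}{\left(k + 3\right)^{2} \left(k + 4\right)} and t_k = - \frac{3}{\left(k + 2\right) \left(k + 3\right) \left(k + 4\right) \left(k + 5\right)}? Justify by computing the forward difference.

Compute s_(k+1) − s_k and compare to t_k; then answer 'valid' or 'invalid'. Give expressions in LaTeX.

s_(k+1) = 1/((k + 4)**2*(k + 5))
s_(k+1) − s_k = ((k + 3)**2 - (k + 4)*(k + 5))/((k + 3)**2*(k + 4)**2*(k + 5))
(s_(k+1) − s_k) − t_k = 2*(2*k + 7)/(k**6 + 21*k**5 + 181*k**4 + 819*k**3 + 2050*k**2 + 2688*k + 1440)

Invalid: residual \frac{2 \left(2 k + 7\right)}{k^{6} + 21 k^{5} + 181 k^{4} + 819 k^{3} + 2050 k^{2} + 2688 k + 1440} ≠ 0.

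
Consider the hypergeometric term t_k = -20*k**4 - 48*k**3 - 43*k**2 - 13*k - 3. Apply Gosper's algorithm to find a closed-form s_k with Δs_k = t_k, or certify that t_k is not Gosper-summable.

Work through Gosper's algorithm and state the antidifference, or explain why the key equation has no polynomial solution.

s_k = k*(-4*k**4 - 2*k**3 + 3*k**2 + 3*k - 3)

Ratio r(k) = (20*k**4 + 128*k**3 + 307*k**2 + 323*k + 127)/(20*k**4 + 48*k**3 + 43*k**2 + 13*k + 3).
Take A(k)=1, B(k)=1, C(k)=k**4 + 12*k**3/5 + 43*k**2/20 + 13*k/20 + 3/20.
Set up (1)·f(k+1) − (1)·f(k) − (k**4 + 12*k**3/5 + 43*k**2/20 + 13*k/20 + 3/20) = 0.
From deg A=0, deg B=0, deg C=4: d=5.
Solving with deg f ≤ 5: f(k) = k*(4*k**4 + 2*k**3 - 3*k**2 - 3*k + 3)/20.
Get s_k = R·t_k = k*(-4*k**4 - 2*k**3 + 3*k**2 + 3*k - 3) with R(k) = B(k−1)f(k)/C(k) = k*(4*k**4 + 2*k**3 - 3*k**2 - 3*k + 3)/(20*k**4 + 48*k**3 + 43*k**2 + 13*k + 3).
Check: Δs_k = -20*k**4 - 48*k**3 - 43*k**2 - 13*k - 3. ✓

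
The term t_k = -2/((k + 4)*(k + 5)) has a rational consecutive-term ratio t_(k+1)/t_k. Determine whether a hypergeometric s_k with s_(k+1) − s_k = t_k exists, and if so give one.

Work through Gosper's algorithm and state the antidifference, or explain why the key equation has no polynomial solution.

Step 1: r(k) = (k + 4)/(k + 6).
A = k + 4, B = k + 6, C = 1.
Need (k + 4)·f(k+1) − (k + 5)·f(k) = 1.
d = 1 from the (1,1,0) case.
A polynomial solution: f(k) = k/4.
So s_k = (B(k−1)f/C)·t_k = (k*(k + 5)/4)·t_k = -k/(2*k + 8).
Δs = -2/(k**2 + 9*k + 20), as required.

s_k = -k/(2*k + 8)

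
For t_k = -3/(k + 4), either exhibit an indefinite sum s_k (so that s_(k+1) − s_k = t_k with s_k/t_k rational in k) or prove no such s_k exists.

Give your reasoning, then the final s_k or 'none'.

not Gosper-summable; s_k does not exist

The ratio is (k + 4)/(k + 5).
Normal form (A,B,C) = (k + 4, k + 5, 1).
f must satisfy (k + 4)·f(k+1) − (k + 4)·f(k) = 1.
d = 0 from the (1,1,0) case.
f = c0 ⇒ A·f(k+1) − B(k−1)·f(k) − C = -1. The system {-1 = 0} is inconsistent; no antidifference.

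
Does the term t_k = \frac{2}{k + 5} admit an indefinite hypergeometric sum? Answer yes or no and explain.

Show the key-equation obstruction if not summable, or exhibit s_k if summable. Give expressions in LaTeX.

r(k) = (k + 5)/(k + 6) after simplifying.
Factor: A=k + 5; B=k + 6; C=1.
Key eq: (k + 5)·f(k+1) = (k + 5)·f(k) + (1).
Degrees (1,1,0) ⇒ d ≤ 0.
Put f(k) = c0: A·f(k+1) − B(k−1)·f(k) − C = -1; need -1 = 0 — inconsistent ⇒ no f, not summable.

No — key equation has no polynomial f.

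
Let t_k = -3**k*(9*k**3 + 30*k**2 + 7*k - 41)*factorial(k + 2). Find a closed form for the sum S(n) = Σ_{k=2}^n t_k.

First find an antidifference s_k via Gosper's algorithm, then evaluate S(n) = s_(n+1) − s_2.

S(n) = -3**(n + 1)*(n - 1)*(3*n + 5)*factorial(n + 3)

The ratio is 3*(9*k**4 + 84*k**3 + 265*k**2 + 287*k + 15)/(9*k**3 + 30*k**2 + 7*k - 41).
So A=3*k + 9 and B=1, with C=k**3 + 10*k**2/3 + 7*k/9 - 41/9.
Need (3*k + 9)·f(k+1) − (1)·f(k) = k**3 + 10*k**2/3 + 7*k/9 - 41/9.
Bound: deg f ≤ 2.
Solve for f: f(k) = (k - 2)*(3*k + 2)/9 (degree 2 ≤ 2).
Get s_k = R·t_k = -3**k*(k - 2)*(3*k + 2)*factorial(k + 2) with R(k) = B(k−1)f(k)/C(k) = (k - 2)*(3*k + 2)/(9*k**3 + 30*k**2 + 7*k - 41).
Verify: -3**k*(9*k**3 + 30*k**2 + 7*k - 41)*factorial(k + 2) matches t_k.
s_(n+1) = -3**(n + 1)*(n - 1)*(3*n + 5)*factorial(n + 3) and s_(2) = 0, so S(n) = -3**(n + 1)*(n - 1)*(3*n + 5)*factorial(n + 3).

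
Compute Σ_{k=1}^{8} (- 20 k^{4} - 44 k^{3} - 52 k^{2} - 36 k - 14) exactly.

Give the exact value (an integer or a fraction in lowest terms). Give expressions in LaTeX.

Σ = -244480

Step 1: r(k) = (10*k**4 + 62*k**3 + 152*k**2 + 176*k + 83)/(10*k**4 + 22*k**3 + 26*k**2 + 18*k + 7).
Factor: A=1; B=1; C=k**4 + 11*k**3/5 + 13*k**2/5 + 9*k/5 + 7/10.
f must satisfy (1)·f(k+1) − (1)·f(k) = k**4 + 11*k**3/5 + 13*k**2/5 + 9*k/5 + 7/10.
Bound: deg f ≤ 5.
Solving with deg f ≤ 5: f(k) = k*(4*k**4 + k**3 + 2*k**2 + 3*k + 4)/20.
Certificate R = B(k−1)f/C = k*(4*k**4 + k**3 + 2*k**2 + 3*k + 4)/(2*(10*k**4 + 22*k**3 + 26*k**2 + 18*k + 7)) gives s_k = k*(-4*k**4 - k**3 - 2*k**2 - 3*k - 4).
s_(k+1) − s_k = -20*k**4 - 44*k**3 - 52*k**2 - 36*k - 14 = t_k.
Σ_(k=1)^(8) t_k = s_(9) − s_(1) = -244494 − (-14) = -244480.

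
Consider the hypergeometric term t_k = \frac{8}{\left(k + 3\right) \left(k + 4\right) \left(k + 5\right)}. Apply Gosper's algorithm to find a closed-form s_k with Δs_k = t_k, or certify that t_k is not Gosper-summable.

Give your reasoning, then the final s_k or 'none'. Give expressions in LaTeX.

r(k) = (k + 3)/(k + 6) after simplifying.
So A=k + 3 and B=k + 6, with C=1.
Solve (k + 3)·f(k+1) − (k + 5)·f(k) = 1.
From deg A=1, deg B=1, deg C=0: d=2.
Solving with deg f ≤ 2: f(k) = k*(k + 7)/24.
R(k) = B(k−1)·f(k)/C(k) = k*(k + 5)*(k + 7)/24; s_k = R·t_k = k*(k + 7)/(3*(k + 3)*(k + 4)).
s_(k+1) − s_k = 8/(k**3 + 12*k**2 + 47*k + 60) = t_k.

s_k = \frac{k \left(k + 7\right)}{3 \left(k + 3\right) \left(k + 4\right)}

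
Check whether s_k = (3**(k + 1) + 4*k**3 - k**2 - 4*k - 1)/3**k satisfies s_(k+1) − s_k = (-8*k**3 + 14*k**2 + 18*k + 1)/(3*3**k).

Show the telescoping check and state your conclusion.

s_(k+1) = (9*3**k + 4*k**3 + 11*k**2 + 6*k - 2)/(3*3**k)
s_(k+1) − s_k = (-8*k**3 + 14*k**2 + 18*k + 1)/(3*3**k)
(s_(k+1) − s_k) − t_k = 0

valid (s_(k+1) − s_k reduces to t_k)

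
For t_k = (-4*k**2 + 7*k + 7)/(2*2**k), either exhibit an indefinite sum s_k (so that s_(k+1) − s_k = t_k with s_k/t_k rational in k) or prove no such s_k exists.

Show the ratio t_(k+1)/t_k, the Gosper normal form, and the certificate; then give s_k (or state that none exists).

Compute t_(k+1)/t_k: get (4*k**2 + k - 10)/(2*(4*k**2 - 7*k - 7)).
A = 1/2, B = 1, C = k**2 - 7*k/4 - 7/4.
Need (1/2)·f(k+1) − (1)·f(k) = k**2 - 7*k/4 - 7/4.
Bound: deg f ≤ 2.
Solve for f: f(k) = -(4*k**2 + k - 2)/2 (degree 2 ≤ 2).
Get s_k = R·t_k = (4*k**2 + k - 2)/2**k with R(k) = B(k−1)f(k)/C(k) = -2*(4*k**2 + k - 2)/(4*k**2 - 7*k - 7).
s_(k+1) − s_k = (-4*k**2 + 7*k + 7)/(2*2**k) = t_k.

s_k = (4*k**2 + k - 2)/2**k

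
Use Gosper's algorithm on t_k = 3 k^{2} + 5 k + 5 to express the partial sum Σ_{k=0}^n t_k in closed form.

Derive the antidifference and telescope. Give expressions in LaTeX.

S(n) = n^{3} + 4 n^{2} + 8 n + 5

Compute t_(k+1)/t_k: get (3*k**2 + 11*k + 13)/(3*k**2 + 5*k + 5).
Factor: A=1; B=1; C=k**2 + 5*k/3 + 5/3.
Need (1)·f(k+1) − (1)·f(k) = k**2 + 5*k/3 + 5/3.
Degrees (0,0,2) ⇒ d ≤ 3.
Solve for f: f(k) = k*(k**2 + k + 3)/3 (degree 3 ≤ 3).
Then R = B(k−1)f/C = k*(k**2 + k + 3)/(3*k**2 + 5*k + 5), so s_k = R(k)·t_k = k*(k**2 + k + 3).
Check: Δs_k = 3*k**2 + 5*k + 5. ✓
Σ_(k=0)^n t_k = s_(n+1) − s_(0) = (n**3 + 4*n**2 + 8*n + 5) − (0), i.e. n**3 + 4*n**2 + 8*n + 5.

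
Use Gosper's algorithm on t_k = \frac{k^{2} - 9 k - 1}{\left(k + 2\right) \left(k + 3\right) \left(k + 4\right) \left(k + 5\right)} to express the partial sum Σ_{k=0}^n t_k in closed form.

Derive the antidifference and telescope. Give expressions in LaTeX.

S(n) = \frac{- n^{3} - 36 n^{2} - 47 n - 12}{24 \left(n^{3} + 12 n^{2} + 47 n + 60\right)}

t_(k+1)/t_k = (k + 2)*(9*k - (k + 1)**2 + 10)/((k + 6)*(-k**2 + 9*k + 1)).
Take A(k)=k + 2, B(k)=k + 6, C(k)=k**2 - 9*k - 1.
Need (k + 2)·f(k+1) − (k + 5)·f(k) = k**2 - 9*k - 1.
d = 3 from the (1,1,2) case.
Solving with deg f ≤ 3: f(k) = -k*(k**2 + 33*k - 22)/24.
So s_k = (B(k−1)f/C)·t_k = (-k*(k + 5)*(k**2 + 33*k - 22)/(24*(k**2 - 9*k - 1)))·t_k = k*(-k**2 - 33*k + 22)/(24*(k + 2)*(k + 3)*(k + 4)).
Check: Δs_k = (k**2 - 9*k - 1)/(k**4 + 14*k**3 + 71*k**2 + 154*k + 120). ✓
s_(n+1) = (-n**3 - 36*n**2 - 47*n - 12)/(24*(n**3 + 12*n**2 + 47*n + 60)) and s_(0) = 0, so S(n) = (-n**3 - 36*n**2 - 47*n - 12)/(24*(n**3 + 12*n**2 + 47*n + 60)).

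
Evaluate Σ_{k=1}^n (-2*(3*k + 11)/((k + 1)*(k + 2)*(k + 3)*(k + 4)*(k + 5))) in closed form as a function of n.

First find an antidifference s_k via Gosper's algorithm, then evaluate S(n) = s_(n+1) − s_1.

Compute t_(k+1)/t_k: get (k + 1)*(3*k + 14)/((k + 6)*(3*k + 11)).
Normal form (A,B,C) = (k + 1, k + 6, k + 11/3).
Set up (k + 1)·f(k+1) − (k + 5)·f(k) − (k + 11/3) = 0.
From deg A=1, deg B=1, deg C=1: d=4.
Match coefficients ⇒ f(k) = k*(k + 3)*(k**2 + 7*k + 14)/24.
R(k) = B(k−1)·f(k)/C(k) = k*(k + 3)*(k + 5)*(k**2 + 7*k + 14)/(8*(3*k + 11)); s_k = R·t_k = k*(-k**2 - 7*k - 14)/(4*(k**3 + 7*k**2 + 14*k + 8)).
Verify: 2*(-3*k - 11)/(k**5 + 15*k**4 + 85*k**3 + 225*k**2 + 274*k + 120) matches t_k.
Evaluate: s_(n+1) = (-n**3 - 10*n**2 - 31*n - 22)/(4*(n**3 + 10*n**2 + 31*n + 30)); subtract s_(1) = -11/60 ⇒ S(n) = n*(-n**2 - 10*n - 31)/(15*(n**3 + 10*n**2 + 31*n + 30)).

S(n) = n*(-n**2 - 10*n - 31)/(15*(n**3 + 10*n**2 + 31*n + 30))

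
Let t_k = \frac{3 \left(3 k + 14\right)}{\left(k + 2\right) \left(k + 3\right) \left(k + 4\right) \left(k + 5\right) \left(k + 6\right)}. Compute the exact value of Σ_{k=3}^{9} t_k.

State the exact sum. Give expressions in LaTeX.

Ratio r(k) = (k + 2)*(3*k + 17)/((k + 7)*(3*k + 14)).
Normal form (A,B,C) = (k + 2, k + 7, k + 14/3).
Key eq: (k + 2)·f(k+1) = (k + 6)·f(k) + (k + 14/3).
Degrees (1,1,1) ⇒ d ≤ 4.
Solve for f: f(k) = k*(k + 4)*(k**2 + 10*k + 31)/90 (degree 4 ≤ 4).
So s_k = (B(k−1)f/C)·t_k = (k*(k + 4)*(k + 6)*(k**2 + 10*k + 31)/(30*(3*k + 14)))·t_k = k*(k**2 + 10*k + 31)/(10*(k**3 + 10*k**2 + 31*k + 30)).
Δs = 3*(3*k + 14)/(k**5 + 20*k**4 + 155*k**3 + 580*k**2 + 1044*k + 720), as required.
Telescoping: Σ = s_(10) − s_(3) = 77/780 − (7/80) = 7/624.

Σ = 7/624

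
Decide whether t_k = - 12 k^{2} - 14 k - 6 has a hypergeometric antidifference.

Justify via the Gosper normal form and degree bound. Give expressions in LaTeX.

Yes. s_k = k \left(- 4 k^{2} - k - 1\right).

t_(k+1)/t_k = (6*k**2 + 19*k + 16)/(6*k**2 + 7*k + 3).
Normal form (A,B,C) = (1, 1, k**2 + 7*k/6 + 1/2).
Solve (1)·f(k+1) − (1)·f(k) = k**2 + 7*k/6 + 1/2.
Degrees (0,0,2) ⇒ d ≤ 3.
Solve for f: f(k) = k*(4*k**2 + k + 1)/12 (degree 3 ≤ 3).
Then R = B(k−1)f/C = k*(4*k**2 + k + 1)/(2*(6*k**2 + 7*k + 3)), so s_k = R(k)·t_k = k*(-4*k**2 - k - 1).
s_(k+1) − s_k = -12*k**2 - 14*k - 6 = t_k.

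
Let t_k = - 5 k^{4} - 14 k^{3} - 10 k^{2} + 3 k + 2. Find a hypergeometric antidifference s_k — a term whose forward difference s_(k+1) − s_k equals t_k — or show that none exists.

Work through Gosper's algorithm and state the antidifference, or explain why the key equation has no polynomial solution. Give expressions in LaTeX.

s_k = k \left(- k^{4} - k^{3} + 2 k^{2} + 3 k - 1\right)

The ratio is (5*k**4 + 34*k**3 + 82*k**2 + 79*k + 24)/(5*k**4 + 14*k**3 + 10*k**2 - 3*k - 2).
Normal form (A,B,C) = (1, 1, k**4 + 14*k**3/5 + 2*k**2 - 3*k/5 - 2/5).
Set up (1)·f(k+1) − (1)·f(k) − (k**4 + 14*k**3/5 + 2*k**2 - 3*k/5 - 2/5) = 0.
d = 5 from the (0,0,4) case.
Coefficient equations give f(k) = k*(k**4 + k**3 - 2*k**2 - 3*k + 1)/5.
Get s_k = R·t_k = k*(-k**4 - k**3 + 2*k**2 + 3*k - 1) with R(k) = B(k−1)f(k)/C(k) = k*(k**4 + k**3 - 2*k**2 - 3*k + 1)/(5*k**4 + 14*k**3 + 10*k**2 - 3*k - 2).
s_(k+1) − s_k = -5*k**4 - 14*k**3 - 10*k**2 + 3*k + 2 = t_k.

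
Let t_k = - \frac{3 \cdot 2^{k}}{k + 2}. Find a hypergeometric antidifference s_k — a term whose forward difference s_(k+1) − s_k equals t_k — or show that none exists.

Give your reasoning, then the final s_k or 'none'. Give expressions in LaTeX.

not Gosper-summable; s_k does not exist

Ratio r(k) = 2*(k + 2)/(k + 3).
So A=2*k + 4 and B=k + 3, with C=1.
Set up (2*k + 4)·f(k+1) − (k + 2)·f(k) − (1) = 0.
Degrees (1,1,0) ⇒ d ≤ -1.
Negative degree bound (-1): no f exists, t_k not Gosper-summable.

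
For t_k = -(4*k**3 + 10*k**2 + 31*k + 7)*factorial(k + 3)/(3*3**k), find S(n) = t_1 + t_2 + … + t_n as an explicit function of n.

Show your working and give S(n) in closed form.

t_(k+1)/t_k = (4*k**4 + 38*k**3 + 151*k**2 + 304*k + 208)/(3*(4*k**3 + 10*k**2 + 31*k + 7)).
Take A(k)=k/3 + 4/3, B(k)=1, C(k)=k**3 + 5*k**2/2 + 31*k/4 + 7/4.
Need (k/3 + 4/3)·f(k+1) − (1)·f(k) = k**3 + 5*k**2/2 + 31*k/4 + 7/4.
deg f ≤ 2 (via 1,0,3).
Coefficient equations give f(k) = 3*(4*k**2 - 2*k - 1)/4.
Get s_k = R·t_k = (-4*k**2 + 2*k + 1)*factorial(k + 3)/3**k with R(k) = B(k−1)f(k)/C(k) = 3*(4*k**2 - 2*k - 1)/(4*k**3 + 10*k**2 + 31*k + 7).
Verify: -(4*k**3 + 10*k**2 + 31*k + 7)*factorial(k + 3)/(3*3**k) matches t_k.
Σ_(k=1)^n t_k = s_(n+1) − s_(1) = (-3**(-n - 1)*(4*n**2 + 6*n + 1)*factorial(n + 4)) − (-8), i.e. (24*3**n - 4*n**6*factorial(n) - 46*n**5*factorial(n) - 201*n**4*factorial(n) - 420*n**3*factorial(n) - 431*n**2*factorial(n) - 194*n*factorial(n) - 24*factorial(n))/(3*3**n).

S(n) = (24*3**n - 4*n**6*factorial(n) - 46*n**5*factorial(n) - 201*n**4*factorial(n) - 420*n**3*factorial(n) - 431*n**2*factorial(n) - 194*n*factorial(n) - 24*factorial(n))/(3*3**n)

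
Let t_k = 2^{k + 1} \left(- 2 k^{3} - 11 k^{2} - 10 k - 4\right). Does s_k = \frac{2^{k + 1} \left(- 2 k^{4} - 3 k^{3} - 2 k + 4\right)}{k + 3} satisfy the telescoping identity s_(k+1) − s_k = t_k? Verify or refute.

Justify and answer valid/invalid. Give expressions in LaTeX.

s_(k+1) = 2**(k + 2)*(-2*k - 2*(k + 1)**4 - 3*(k + 1)**3 + 2)/(k + 4)
s_(k+1) − s_k = 2**(k + 1)*(-2*k**5 - 23*k**4 - 96*k**3 - 162*k**2 - 116*k - 34)/(k**2 + 7*k + 12)
(s_(k+1) − s_k) − t_k = 2**(k + 1)*(2*k**4 + 15*k**3 + 44*k**2 + 32*k + 14)/(k**2 + 7*k + 12)

Invalid: residual \frac{2^{k + 1} \left(2 k^{4} + 15 k^{3} + 44 k^{2} + 32 k + 14\right)}{k^{2} + 7 k + 12} ≠ 0.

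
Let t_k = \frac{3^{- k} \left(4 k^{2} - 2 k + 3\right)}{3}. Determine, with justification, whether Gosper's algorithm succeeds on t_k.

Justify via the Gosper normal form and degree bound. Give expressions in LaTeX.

Compute t_(k+1)/t_k: get (4*k**2 + 6*k + 5)/(3*(4*k**2 - 2*k + 3)).
Take A(k)=1/3, B(k)=1, C(k)=k**2 - k/2 + 3/4.
Solve (1/3)·f(k+1) − (1)·f(k) = k**2 - k/2 + 3/4.
deg f ≤ 2 (via 0,0,2).
Match coefficients ⇒ f(k) = -3*(2*k**2 + k + 3)/4.
Get s_k = R·t_k = (-2*k**2 - k - 3)/3**k with R(k) = B(k−1)f(k)/C(k) = -3*(2*k**2 + k + 3)/(4*k**2 - 2*k + 3).
Verify: (4*k**2 - 2*k + 3)/(3*3**k) matches t_k.

Yes. s_k = 3^{- k} \left(- 2 k^{2} - k - 3\right).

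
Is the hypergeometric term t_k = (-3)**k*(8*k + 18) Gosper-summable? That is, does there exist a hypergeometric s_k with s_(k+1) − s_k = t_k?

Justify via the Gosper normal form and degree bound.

The ratio is 3*(-4*k - 13)/(4*k + 9).
A = -3, B = 1, C = k + 9/4.
Need (-3)·f(k+1) − (1)·f(k) = k + 9/4.
d = 1 from the (0,0,1) case.
A polynomial solution: f(k) = -(2*k + 3)/8.
R(k) = B(k−1)·f(k)/C(k) = -(2*k + 3)/(2*(4*k + 9)); s_k = R·t_k = (-3)**k*(-2*k - 3).
Verify: (-3)**k*(8*k + 18) matches t_k.

Yes. s_k = (-3)**k*(-2*k - 3).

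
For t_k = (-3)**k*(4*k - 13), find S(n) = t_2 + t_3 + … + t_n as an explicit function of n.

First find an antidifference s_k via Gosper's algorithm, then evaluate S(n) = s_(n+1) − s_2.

The ratio is 3*(9 - 4*k)/(4*k - 13).
Normal form (A,B,C) = (-3, 1, k - 13/4).
Solve (-3)·f(k+1) − (1)·f(k) = k - 13/4.
From deg A=0, deg B=0, deg C=1: d=1.
Solve for f: f(k) = -(k - 4)/4 (degree 1 ≤ 1).
Get s_k = R·t_k = (-3)**k*(4 - k) with R(k) = B(k−1)f(k)/C(k) = -(k - 4)/(4*k - 13).
s_(k+1) − s_k = (-3)**k*(4*k - 13) = t_k.
Evaluate: s_(n+1) = (-3)**(n + 1)*(3 - n); subtract s_(2) = 18 ⇒ S(n) = 3*(-3)**n*n - 9*(-3)**n - 18.

S(n) = 3*(-3)**n*n - 9*(-3)**n - 18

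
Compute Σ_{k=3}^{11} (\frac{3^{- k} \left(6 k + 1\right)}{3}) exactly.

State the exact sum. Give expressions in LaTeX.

Σ = 216475/531441

Step 1: r(k) = (6*k + 7)/(3*(6*k + 1)).
Normal form (A,B,C) = (1/3, 1, k + 1/6).
f must satisfy (1/3)·f(k+1) − (1)·f(k) = k + 1/6.
deg f ≤ 1 (via 0,0,1).
Coefficient equations give f(k) = -(3*k + 2)/2.
Get s_k = R·t_k = (-3*k - 2)/3**k with R(k) = B(k−1)f(k)/C(k) = -3*(3*k + 2)/(6*k + 1).
Δs = (6*k + 1)/(3*3**k), as required.
Σ_(k=3)^(11) t_k = s_(12) − s_(3) = -38/531441 − (-11/27) = 216475/531441.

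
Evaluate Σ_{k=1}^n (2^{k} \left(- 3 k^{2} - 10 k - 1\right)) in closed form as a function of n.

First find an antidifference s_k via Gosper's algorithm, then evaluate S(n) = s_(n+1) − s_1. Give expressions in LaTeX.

S(n) = 2^{n + 1} n \left(- 3 n - 4\right)

Ratio r(k) = 2*(3*k**2 + 16*k + 14)/(3*k**2 + 10*k + 1).
So A=2 and B=1, with C=k**2 + 10*k/3 + 1/3.
Set up (2)·f(k+1) − (1)·f(k) − (k**2 + 10*k/3 + 1/3) = 0.
d = 2 from the (0,0,2) case.
Solve for f: f(k) = (k - 1)*(3*k + 1)/3 (degree 2 ≤ 2).
Get s_k = R·t_k = 2**k*(-3*k**2 + 2*k + 1) with R(k) = B(k−1)f(k)/C(k) = (k - 1)*(3*k + 1)/(3*k**2 + 10*k + 1).
s_(k+1) − s_k = 2**k*(-3*k**2 - 10*k - 1) = t_k.
Telescope: S(n) = s_(n+1) − s_(1) = 2**(n + 1)*n*(-3*n - 4) − (0) = 2**(n + 1)*n*(-3*n - 4).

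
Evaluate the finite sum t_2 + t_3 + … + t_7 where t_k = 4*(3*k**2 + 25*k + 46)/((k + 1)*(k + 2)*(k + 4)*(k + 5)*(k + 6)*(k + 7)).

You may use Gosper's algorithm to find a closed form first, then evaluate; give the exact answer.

The ratio is (k + 1)*(k + 4)*(25*k + 3*(k + 1)**2 + 71)/((k + 3)*(k + 8)*(3*k**2 + 25*k + 46)).
So A=k + 1 and B=k + 8, with C=k**3 + 34*k**2/3 + 121*k/3 + 46.
Set up (k + 1)·f(k+1) − (k + 7)·f(k) − (k**3 + 34*k**2/3 + 121*k/3 + 46) = 0.
Degrees (1,1,3) ⇒ d ≤ 6.
Solve for f: f(k) = k*(k + 2)*(k + 3)*(k + 5)*(k**2 + 11*k + 34)/72 (degree 6 ≤ 6).
R(k) = B(k−1)·f(k)/C(k) = k*(k + 2)*(k + 5)*(k + 7)*(k**2 + 11*k + 34)/(24*(3*k**2 + 25*k + 46)); s_k = R·t_k = k*(k**2 + 11*k + 34)/(6*(k**3 + 11*k**2 + 34*k + 24)).
s_(k+1) − s_k = 4*(3*k**2 + 25*k + 46)/(k**6 + 25*k**5 + 247*k**4 + 1219*k**3 + 3112*k**2 + 3796*k + 1680) = t_k.
Evaluate s at k=8 and k=2: 31/189 and 5/36; difference 19/756.

Σ = 19/756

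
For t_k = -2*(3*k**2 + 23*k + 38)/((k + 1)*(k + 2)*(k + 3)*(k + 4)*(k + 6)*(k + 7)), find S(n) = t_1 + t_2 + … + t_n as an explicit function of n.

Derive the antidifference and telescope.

The ratio is (k + 1)*(k + 6)*(23*k + 3*(k + 1)**2 + 61)/((k + 5)*(k + 8)*(3*k**2 + 23*k + 38)).
Normal form (A,B,C) = (k + 1, k + 8, k**3 + 38*k**2/3 + 51*k + 190/3).
Set up (k + 1)·f(k+1) − (k + 7)·f(k) − (k**3 + 38*k**2/3 + 51*k + 190/3) = 0.
deg f ≤ 6 (via 1,1,3).
Solve for f: f(k) = k*(k + 2)*(k + 4)*(k + 5)*(k**2 + 10*k + 27)/54 (degree 6 ≤ 6).
So s_k = (B(k−1)f/C)·t_k = (k*(k + 2)*(k + 4)*(k + 7)*(k**2 + 10*k + 27)/(18*(3*k**2 + 23*k + 38)))·t_k = k*(-k**2 - 10*k - 27)/(9*(k**3 + 10*k**2 + 27*k + 18)).
Check: Δs_k = 2*(-3*k**2 - 23*k - 38)/(k**6 + 23*k**5 + 207*k**4 + 925*k**3 + 2144*k**2 + 2412*k + 1008). ✓
Telescope: S(n) = s_(n+1) − s_(1) = (-n**3 - 13*n**2 - 50*n - 38)/(9*(n**3 + 13*n**2 + 50*n + 56)) − (-19/252) = n*(-n**2 - 13*n - 50)/(28*(n**3 + 13*n**2 + 50*n + 56)).

S(n) = n*(-n**2 - 13*n - 50)/(28*(n**3 + 13*n**2 + 50*n + 56))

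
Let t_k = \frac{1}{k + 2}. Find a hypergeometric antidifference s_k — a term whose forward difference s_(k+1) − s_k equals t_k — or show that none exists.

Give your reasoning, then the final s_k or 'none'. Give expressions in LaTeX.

The ratio is (k + 2)/(k + 3).
Gosper form: A/B · C(k+1)/C(k) with A=k + 2, B=k + 3, C=1.
f must satisfy (k + 2)·f(k+1) − (k + 2)·f(k) = 1.
d = 0 from the (1,1,0) case.
Put f(k) = c0: A·f(k+1) − B(k−1)·f(k) − C = -1; need -1 = 0 — inconsistent ⇒ no f, not summable.

no hypergeometric antidifference exists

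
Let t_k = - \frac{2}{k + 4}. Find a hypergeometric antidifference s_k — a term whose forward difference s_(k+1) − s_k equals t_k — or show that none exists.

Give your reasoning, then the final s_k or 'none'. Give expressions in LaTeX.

t_(k+1)/t_k = (k + 4)/(k + 5).
So A=k + 4 and B=k + 5, with C=1.
Solve (k + 4)·f(k+1) − (k + 4)·f(k) = 1.
Degrees (1,1,0) ⇒ d ≤ 0.
Put f(k) = c0: A·f(k+1) − B(k−1)·f(k) − C = -1; need -1 = 0 — inconsistent ⇒ no f, not summable.

none — t_k is not Gosper-summable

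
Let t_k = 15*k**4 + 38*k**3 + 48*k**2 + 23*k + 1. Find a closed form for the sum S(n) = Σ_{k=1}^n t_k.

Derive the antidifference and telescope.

S(n) = n*(3*n**4 + 17*n**3 + 40*n**2 + 45*n + 20)

Compute t_(k+1)/t_k: get (15*k**4 + 98*k**3 + 252*k**2 + 293*k + 125)/(15*k**4 + 38*k**3 + 48*k**2 + 23*k + 1).
Gosper form: A/B · C(k+1)/C(k) with A=1, B=1, C=k**4 + 38*k**3/15 + 16*k**2/5 + 23*k/15 + 1/15.
Need (1)·f(k+1) − (1)·f(k) = k**4 + 38*k**3/15 + 16*k**2/5 + 23*k/15 + 1/15.
Bound: deg f ≤ 5.
Match coefficients ⇒ f(k) = k*(3*k**4 + 2*k**3 + 2*k**2 - 3*k - 3)/15.
Then R = B(k−1)f/C = k*(3*k**4 + 2*k**3 + 2*k**2 - 3*k - 3)/(15*k**4 + 38*k**3 + 48*k**2 + 23*k + 1), so s_k = R(k)·t_k = k*(3*k**4 + 2*k**3 + 2*k**2 - 3*k - 3).
s_(k+1) − s_k = 15*k**4 + 38*k**3 + 48*k**2 + 23*k + 1 = t_k.
Σ_(k=1)^n t_k = s_(n+1) − s_(1) = (3*n**5 + 17*n**4 + 40*n**3 + 45*n**2 + 20*n + 1) − (1), i.e. n*(3*n**4 + 17*n**3 + 40*n**2 + 45*n + 20).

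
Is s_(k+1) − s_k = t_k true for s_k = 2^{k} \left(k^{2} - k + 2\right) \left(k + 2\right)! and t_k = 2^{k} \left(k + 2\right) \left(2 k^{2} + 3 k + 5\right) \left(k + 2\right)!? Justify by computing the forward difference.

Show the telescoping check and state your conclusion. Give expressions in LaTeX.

Valid — Δs_k = t_k.

s_(k+1) = 2**(k + 1)*(k**2 + k + 2)*factorial(k + 3)
s_(k+1) − s_k = 2**k*(k + 2)*(2*k**2 + 3*k + 5)*factorial(k + 2)
(s_(k+1) − s_k) − t_k = 0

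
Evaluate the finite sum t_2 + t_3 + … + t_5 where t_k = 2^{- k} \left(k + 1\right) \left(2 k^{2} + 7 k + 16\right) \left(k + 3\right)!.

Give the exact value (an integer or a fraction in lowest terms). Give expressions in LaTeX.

Σ = 906480

Ratio r(k) = (k + 2)*(k + 4)*(7*k + 2*(k + 1)**2 + 23)/(2*(k + 1)*(2*k**2 + 7*k + 16)).
Take A(k)=k/2 + 2, B(k)=1, C(k)=k**3 + 9*k**2/2 + 23*k/2 + 8.
Key eq: (k/2 + 2)·f(k+1) = (1)·f(k) + (k**3 + 9*k**2/2 + 23*k/2 + 8).
From deg A=1, deg B=0, deg C=3: d=2.
A polynomial solution: f(k) = 2*k**2 + k + 2.
So s_k = (B(k−1)f/C)·t_k = (2*(2*k**2 + k + 2)/((k + 1)*(2*k**2 + 7*k + 16)))·t_k = 2**(1 - k)*(2*k**2 + k + 2)*factorial(k + 3).
Check: Δs_k = (k + 1)*(2*k**2 + 7*k + 16)*factorial(k + 3)/2**k. ✓
Σ_(k=2)^(5) t_k = s_(6) − s_(2) = 907200 − (720) = 906480.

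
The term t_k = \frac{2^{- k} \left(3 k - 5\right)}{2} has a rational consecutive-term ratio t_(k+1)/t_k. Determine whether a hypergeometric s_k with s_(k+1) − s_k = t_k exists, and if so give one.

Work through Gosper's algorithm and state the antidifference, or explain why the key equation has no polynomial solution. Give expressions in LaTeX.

t_(k+1)/t_k = (3*k - 2)/(2*(3*k - 5)).
Factor: A=1/2; B=1; C=k - 5/3.
Key eq: (1/2)·f(k+1) = (1)·f(k) + (k - 5/3).
Degrees (0,0,1) ⇒ d ≤ 1.
Solving with deg f ≤ 1: f(k) = -2*(3*k - 2)/3.
So s_k = (B(k−1)f/C)·t_k = (-2*(3*k - 2)/(3*k - 5))·t_k = (2 - 3*k)/2**k.
Δs = (3*k - 5)/(2*2**k), as required.

s_k = 2^{- k} \left(2 - 3 k\right)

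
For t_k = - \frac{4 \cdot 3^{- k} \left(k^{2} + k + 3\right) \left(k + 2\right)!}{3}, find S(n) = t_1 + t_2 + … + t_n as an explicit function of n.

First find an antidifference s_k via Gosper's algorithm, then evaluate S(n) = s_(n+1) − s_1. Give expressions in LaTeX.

S(n) = 8 - \frac{4 \cdot 3^{- n} n \left(n + 3\right)!}{3} - \frac{4 \cdot 3^{- n} \left(n + 3\right)!}{3}

t_(k+1)/t_k = (k + 3)*(k + (k + 1)**2 + 4)/(3*(k**2 + k + 3)).
A = k/3 + 1, B = 1, C = k**2 + k + 3.
Need (k/3 + 1)·f(k+1) − (1)·f(k) = k**2 + k + 3.
From deg A=1, deg B=0, deg C=2: d=1.
Solving with deg f ≤ 1: f(k) = 3*k.
Then R = B(k−1)f/C = 3*k/(k**2 + k + 3), so s_k = R(k)·t_k = -4*k*factorial(k + 2)/3**k.
Verify: -4*(k**2 + k + 3)*factorial(k + 2)/(3*3**k) matches t_k.
Evaluate: s_(n+1) = -4*3**(-n - 1)*(n + 1)*factorial(n + 3); subtract s_(1) = -8 ⇒ S(n) = 8 - 4*n*factorial(n + 3)/(3*3**n) - 4*factorial(n + 3)/(3*3**n).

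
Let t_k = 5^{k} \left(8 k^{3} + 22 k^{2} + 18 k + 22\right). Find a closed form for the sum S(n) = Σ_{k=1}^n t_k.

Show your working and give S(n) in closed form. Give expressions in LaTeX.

S(n) = 10 \cdot 5^{n} n^{3} + 20 \cdot 5^{n} n^{2} + 20 \cdot 5^{n} n + 25 \cdot 5^{n} - 25

t_(k+1)/t_k = 5*(4*k**3 + 23*k**2 + 43*k + 35)/(4*k**3 + 11*k**2 + 9*k + 11).
Take A(k)=5, B(k)=1, C(k)=k**3 + 11*k**2/4 + 9*k/4 + 11/4.
Set up (5)·f(k+1) − (1)·f(k) − (k**3 + 11*k**2/4 + 9*k/4 + 11/4) = 0.
d = 3 from the (0,0,3) case.
A polynomial solution: f(k) = (2*k**3 - 2*k**2 + 2*k + 3)/8.
So s_k = (B(k−1)f/C)·t_k = ((2*k**3 - 2*k**2 + 2*k + 3)/(2*(4*k**3 + 11*k**2 + 9*k + 11)))·t_k = 5**k*(2*k**3 - 2*k**2 + 2*k + 3).
Verify: 5**k*(8*k**3 + 22*k**2 + 18*k + 22) matches t_k.
Evaluate: s_(n+1) = 5**(n + 1)*(2*n**3 + 4*n**2 + 4*n + 5); subtract s_(1) = 25 ⇒ S(n) = 10*5**n*n**3 + 20*5**n*n**2 + 20*5**n*n + 25*5**n - 25.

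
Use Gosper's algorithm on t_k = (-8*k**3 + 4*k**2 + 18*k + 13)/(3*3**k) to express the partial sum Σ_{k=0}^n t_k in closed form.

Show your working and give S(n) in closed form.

Compute t_(k+1)/t_k: get (8*k**3 + 20*k**2 - 2*k - 27)/(3*(8*k**3 - 4*k**2 - 18*k - 13)).
Factor: A=1/3; B=1; C=k**3 - k**2/2 - 9*k/4 - 13/8.
Solve (1/3)·f(k+1) − (1)·f(k) = k**3 - k**2/2 - 9*k/4 - 13/8.
Degrees (0,0,3) ⇒ d ≤ 3.
Coefficient equations give f(k) = -3*(2*k - 1)*(2*k**2 + 3*k + 2)/8.
R(k) = B(k−1)·f(k)/C(k) = -3*(2*k - 1)*(2*k**2 + 3*k + 2)/(8*k**3 - 4*k**2 - 18*k - 13); s_k = R·t_k = (4*k**3 + 4*k**2 + k - 2)/3**k.
s_(k+1) − s_k = (-8*k**3 + 4*k**2 + 18*k + 13)/(3*3**k) = t_k.
s_(n+1) = 3**(-n - 1)*(4*n**3 + 16*n**2 + 21*n + 7) and s_(0) = -2, so S(n) = (6*3**n + 4*n**3 + 16*n**2 + 21*n + 7)/(3*3**n).

S(n) = (6*3**n + 4*n**3 + 16*n**2 + 21*n + 7)/(3*3**n)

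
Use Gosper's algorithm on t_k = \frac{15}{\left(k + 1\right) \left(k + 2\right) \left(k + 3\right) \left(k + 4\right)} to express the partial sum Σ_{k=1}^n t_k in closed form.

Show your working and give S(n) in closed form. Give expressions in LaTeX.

S(n) = \frac{5 n \left(n^{2} + 9 n + 26\right)}{24 \left(n^{3} + 9 n^{2} + 26 n + 24\right)}

t_(k+1)/t_k = (k + 1)/(k + 5).
Gosper form: A/B · C(k+1)/C(k) with A=k + 1, B=k + 5, C=1.
Need (k + 1)·f(k+1) − (k + 4)·f(k) = 1.
d = 3 from the (1,1,0) case.
Solve for f: f(k) = k*(k**2 + 6*k + 11)/18 (degree 3 ≤ 3).
R(k) = B(k−1)·f(k)/C(k) = k*(k + 4)*(k**2 + 6*k + 11)/18; s_k = R·t_k = 5*k*(k**2 + 6*k + 11)/(6*(k + 1)*(k + 2)*(k + 3)).
Verify: 15/(k**4 + 10*k**3 + 35*k**2 + 50*k + 24) matches t_k.
Telescope: S(n) = s_(n+1) − s_(1) = 5*(n**3 + 9*n**2 + 26*n + 18)/(6*(n**3 + 9*n**2 + 26*n + 24)) − (5/8) = 5*n*(n**2 + 9*n + 26)/(24*(n**3 + 9*n**2 + 26*n + 24)).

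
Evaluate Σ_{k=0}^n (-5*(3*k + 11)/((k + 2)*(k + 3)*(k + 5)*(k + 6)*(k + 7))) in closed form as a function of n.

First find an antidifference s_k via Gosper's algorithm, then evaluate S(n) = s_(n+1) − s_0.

S(n) = (-n**3 - 16*n**2 - 81*n - 66)/(12*(n**3 + 16*n**2 + 81*n + 126))

r(k) = (k + 2)*(k + 5)*(3*k + 14)/((k + 4)*(k + 8)*(3*k + 11)) after simplifying.
Take A(k)=k + 2, B(k)=k + 8, C(k)=k**2 + 23*k/3 + 44/3.
Set up (k + 2)·f(k+1) − (k + 7)·f(k) − (k**2 + 23*k/3 + 44/3) = 0.
From deg A=1, deg B=1, deg C=2: d=5.
Solving with deg f ≤ 5: f(k) = k*(k + 3)*(k + 4)*(k**2 + 13*k + 52)/180.
Certificate R = B(k−1)f/C = k*(k + 3)*(k + 7)*(k**2 + 13*k + 52)/(60*(3*k + 11)) gives s_k = k*(-k**2 - 13*k - 52)/(12*(k**3 + 13*k**2 + 52*k + 60)).
s_(k+1) − s_k = 5*(-3*k - 11)/(k**5 + 23*k**4 + 203*k**3 + 853*k**2 + 1692*k + 1260) = t_k.
s_(n+1) = (-n**3 - 16*n**2 - 81*n - 66)/(12*(n**3 + 16*n**2 + 81*n + 126)) and s_(0) = 0, so S(n) = (-n**3 - 16*n**2 - 81*n - 66)/(12*(n**3 + 16*n**2 + 81*n + 126)).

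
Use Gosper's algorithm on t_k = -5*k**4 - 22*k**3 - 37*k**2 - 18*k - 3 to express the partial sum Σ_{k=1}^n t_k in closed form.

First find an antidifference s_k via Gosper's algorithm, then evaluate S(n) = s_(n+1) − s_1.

S(n) = n*(-n**4 - 8*n**3 - 25*n**2 - 33*n - 18)

r(k) = (5*k**4 + 42*k**3 + 133*k**2 + 178*k + 85)/(5*k**4 + 22*k**3 + 37*k**2 + 18*k + 3) after simplifying.
A = 1, B = 1, C = k**4 + 22*k**3/5 + 37*k**2/5 + 18*k/5 + 3/5.
Need (1)·f(k+1) − (1)·f(k) = k**4 + 22*k**3/5 + 37*k**2/5 + 18*k/5 + 3/5.
Degrees (0,0,4) ⇒ d ≤ 5.
Match coefficients ⇒ f(k) = k**2*(k**3 + 3*k**2 + 3*k - 4)/5.
Get s_k = R·t_k = k**2*(-k**3 - 3*k**2 - 3*k + 4) with R(k) = B(k−1)f(k)/C(k) = k**2*(k**3 + 3*k**2 + 3*k - 4)/(5*k**4 + 22*k**3 + 37*k**2 + 18*k + 3).
Verify: -5*k**4 - 22*k**3 - 37*k**2 - 18*k - 3 matches t_k.
Telescope: S(n) = s_(n+1) − s_(1) = -n**5 - 8*n**4 - 25*n**3 - 33*n**2 - 18*n - 3 − (-3) = n*(-n**4 - 8*n**3 - 25*n**2 - 33*n - 18).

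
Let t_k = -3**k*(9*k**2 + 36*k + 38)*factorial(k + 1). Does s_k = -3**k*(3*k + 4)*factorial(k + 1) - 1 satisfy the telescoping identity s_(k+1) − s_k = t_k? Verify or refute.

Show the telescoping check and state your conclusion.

valid (s_(k+1) − s_k reduces to t_k)

s_(k+1) = -3**(k + 1)*(3*k + 7)*factorial(k + 2) - 1
s_(k+1) − s_k = -3**k*(9*k**2 + 36*k + 38)*factorial(k + 1)
(s_(k+1) − s_k) − t_k = 0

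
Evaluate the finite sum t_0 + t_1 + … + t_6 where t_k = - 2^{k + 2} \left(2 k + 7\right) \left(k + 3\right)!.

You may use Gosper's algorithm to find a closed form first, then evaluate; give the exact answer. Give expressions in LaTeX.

Σ = -1857945576

Ratio r(k) = 2*(k + 4)*(2*k + 9)/(2*k + 7).
Normal form (A,B,C) = (2*k + 8, 1, k + 7/2).
Key eq: (2*k + 8)·f(k+1) = (1)·f(k) + (k + 7/2).
Bound: deg f ≤ 0.
Coefficient equations give f(k) = 1/2.
Get s_k = R·t_k = -2**(k + 2)*factorial(k + 3) with R(k) = B(k−1)f(k)/C(k) = 1/(2*k + 7).
s_(k+1) − s_k = -2**(k + 2)*(2*k + 7)*factorial(k + 3) = t_k.
Telescoping: Σ = s_(7) − s_(0) = -1857945600 − (-24) = -1857945576.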